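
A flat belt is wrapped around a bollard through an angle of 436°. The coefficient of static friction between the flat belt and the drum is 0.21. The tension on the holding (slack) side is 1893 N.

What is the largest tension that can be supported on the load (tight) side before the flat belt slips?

At impending slip the capstan equation gives T₂/T₁ = e^{μβ} with β in radians.
β = 436° × π/180 = 7.61 rad.
e^{μβ} = e^{0.21×7.61} = 4.943.
T₂ = T₁ · e^{μβ} = 1893 × 4.943 = 9360 N.

T_max ≈ 9360 N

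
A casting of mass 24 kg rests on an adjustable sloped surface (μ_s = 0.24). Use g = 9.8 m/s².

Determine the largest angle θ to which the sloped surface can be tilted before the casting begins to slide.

θ_max ≈ 13.5°

At the slip threshold, m g sin θ = μ_s · m g cos θ, so tan θ = μ_s.
θ_max = arctan(0.24) = 13.5°.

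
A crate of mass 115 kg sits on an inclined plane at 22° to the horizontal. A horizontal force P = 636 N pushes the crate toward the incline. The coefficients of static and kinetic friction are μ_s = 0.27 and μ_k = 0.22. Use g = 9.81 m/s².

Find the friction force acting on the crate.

f ≈ 167 N (down the incline)

Resolve perpendicular to the incline: N = m g cos θ + P sin θ = 115×9.81×cos 22° + 636×sin 22° = 1284 N.
Parallel to the incline: P cos θ − m g sin θ = 589.7 − 422.6 = 167.1 N; the friction needed to balance this is 167.1 N acting down the slope.
The limit of static friction is μ_s N = 346.7 N.
|f_req| = 167.1 ≤ 346.7 N → the crate is in equilibrium; friction equals the required value.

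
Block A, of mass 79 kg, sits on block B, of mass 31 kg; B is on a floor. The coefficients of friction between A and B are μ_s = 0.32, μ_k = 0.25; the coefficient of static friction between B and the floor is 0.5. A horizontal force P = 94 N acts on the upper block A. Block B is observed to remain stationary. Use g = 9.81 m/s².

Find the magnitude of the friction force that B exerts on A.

f ≈ 94 N

Normal force at the A–B interface: N₁ = m_A g = 775 N.
Maximum static friction on A from B: μ_s N₁ = 0.32×775 = 248 N.
P = 94 N is within that limit, so A and B move together (both at rest); the A–B friction is simply f₁ = P = 94 N.
By Newton's third law B feels 94 N forward from A. With B stationary, the floor's static friction on B balances it: f₂ = 94 N (well within μ_s(m_A+m_B)g = 539.5 N).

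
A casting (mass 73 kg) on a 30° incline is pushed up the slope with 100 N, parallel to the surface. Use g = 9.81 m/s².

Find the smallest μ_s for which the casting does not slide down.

μ_s,min ≈ 0.416

N = m g cos θ = 620.2 N.
Friction must make up the shortfall along the incline: f = m g sin θ − P = 358.1 − 100 = 258.1 N.
At the threshold f = μ_s N, so μ_s,min = 258.1/620.2 = 0.416.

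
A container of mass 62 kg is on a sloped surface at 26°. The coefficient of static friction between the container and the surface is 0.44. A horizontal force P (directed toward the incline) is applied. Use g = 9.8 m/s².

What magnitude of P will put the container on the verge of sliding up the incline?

P ≈ 718 N

At impending motion up the slope, friction acts down-slope at its limit: f = μ_s N.
Perpendicular to the incline: N = m g cos θ + P sin θ.
Along the incline: P cos θ = m g sin θ + μ_s N = m g sin θ + μ_s (m g cos θ + P sin θ).
Solving, P (cos θ − μ_s sin θ) = m g (sin θ + μ_s cos θ), so P = 62×9.8×(sin 26° + 0.44 cos 26°)/(cos 26° − 0.44 sin 26°) = 608×0.8338/0.7059 = 718 N.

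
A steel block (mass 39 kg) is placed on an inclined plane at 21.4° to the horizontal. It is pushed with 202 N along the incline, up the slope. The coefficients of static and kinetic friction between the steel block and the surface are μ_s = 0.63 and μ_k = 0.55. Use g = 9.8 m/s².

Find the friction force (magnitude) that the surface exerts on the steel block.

The normal reaction is N = m g cos θ = 355.8 N.
For equilibrium along the incline the friction force must supply f = m g sin θ − P = 139.5 − 202 = -62.54 N (positive meaning up-slope).
Maximum static friction available: μ_s N = 0.63 × 355.8 = 224.2 N.
Since |-62.54| ≤ 224.2 N, the steel block remains in static equilibrium and friction takes exactly the required value.

f ≈ 62.5 N (down the incline)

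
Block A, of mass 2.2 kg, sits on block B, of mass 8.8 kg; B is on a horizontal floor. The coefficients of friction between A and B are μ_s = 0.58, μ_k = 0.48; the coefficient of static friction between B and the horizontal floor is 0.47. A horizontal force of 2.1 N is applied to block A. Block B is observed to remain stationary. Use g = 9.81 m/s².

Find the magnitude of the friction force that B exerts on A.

Between the blocks, N₁ = m_A g = 21.58 N.
Maximum static friction on A from B: μ_s N₁ = 0.58×21.58 = 12.52 N.
Since P = 2.1 N ≤ 12.52 N, A does not slip on B; friction on A equals P = 2.1 N.
By Newton's third law B feels 2.1 N forward from A. With B stationary, the floor's static friction on B balances it: f₂ = 2.1 N (well within μ_s(m_A+m_B)g = 50.72 N).

f ≈ 2.1 N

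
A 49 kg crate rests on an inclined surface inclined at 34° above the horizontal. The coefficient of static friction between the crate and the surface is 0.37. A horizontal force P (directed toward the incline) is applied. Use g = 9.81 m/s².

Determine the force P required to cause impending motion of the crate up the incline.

P ≈ 669 N

At impending motion up the slope, friction acts down-slope at its limit: f = μ_s N.
Perpendicular to the incline: N = m g cos θ + P sin θ.
Along the incline: P cos θ = m g sin θ + μ_s N = m g sin θ + μ_s (m g cos θ + P sin θ).
Solving, P (cos θ − μ_s sin θ) = m g (sin θ + μ_s cos θ), so P = 49×9.81×(sin 34° + 0.37 cos 34°)/(cos 34° − 0.37 sin 34°) = 481×0.8659/0.6221 = 669 N.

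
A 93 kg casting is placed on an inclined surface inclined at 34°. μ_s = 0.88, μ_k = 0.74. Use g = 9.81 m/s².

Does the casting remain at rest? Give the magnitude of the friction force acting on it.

f ≈ 510 N

N = m g cos θ = 756 N.
Down-slope weight component: m g sin θ = 510 N.
μ_s N = 666 N.
510 ≤ 666 N, so it stays put; friction = 510 N.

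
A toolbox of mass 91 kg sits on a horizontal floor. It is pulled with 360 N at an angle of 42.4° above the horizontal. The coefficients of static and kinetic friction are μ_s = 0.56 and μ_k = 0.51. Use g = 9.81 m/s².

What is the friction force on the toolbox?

f ≈ 266 N

Vertical equilibrium gives N = m g − P sin α = 650 N.
For equilibrium, f = P cos α = 360×cos 42.4° = 265.8 N.
The static-friction limit is μ_s N = 364 N.
265.8 ≤ 364 N → static; friction equals the required 266 N.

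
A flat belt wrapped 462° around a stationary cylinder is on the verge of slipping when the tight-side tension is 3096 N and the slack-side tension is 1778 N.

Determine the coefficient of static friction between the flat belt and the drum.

T₂/T₁ = e^{μβ} → μ = ln(T₂/T₁)/β.
β = 462° = 8.063 rad.
μ = ln(3096/1778)/8.063 = ln(1.741)/8.063 = 0.0688.

μ ≈ 0.0688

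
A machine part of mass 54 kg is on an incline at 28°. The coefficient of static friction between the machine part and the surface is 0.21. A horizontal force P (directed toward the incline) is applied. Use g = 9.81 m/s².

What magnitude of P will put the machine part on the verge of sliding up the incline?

At impending motion up the slope, friction acts down-slope at its limit: f = μ_s N.
Perpendicular to the incline: N = m g cos θ + P sin θ.
Along the incline: P cos θ = m g sin θ + μ_s N = m g sin θ + μ_s (m g cos θ + P sin θ).
Solving, P (cos θ − μ_s sin θ) = m g (sin θ + μ_s cos θ), so P = 54×9.81×(sin 28° + 0.21 cos 28°)/(cos 28° − 0.21 sin 28°) = 530×0.6549/0.7844 = 442 N.

P ≈ 442 N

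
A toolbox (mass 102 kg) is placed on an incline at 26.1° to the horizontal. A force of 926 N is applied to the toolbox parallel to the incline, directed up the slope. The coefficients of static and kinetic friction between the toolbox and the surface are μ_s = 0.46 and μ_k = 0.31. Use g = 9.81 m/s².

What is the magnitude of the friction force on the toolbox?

f ≈ 279 N (down the incline)

Normal force: N = m g cos θ = 102 × 9.81 × cos 26.1° = 898.6 N.
Parallel to the incline, ΣF = 0 gives f = m g sin θ − P = 440.2 − 926 = -485.8 N (up-slope positive).
Maximum static friction available: μ_s N = 0.46 × 898.6 = 413.3 N.
|-485.8| exceeds 413.3 N, so the toolbox slips up-slope; friction is kinetic, f = μ_k N = 0.31×898.6 = 279 N.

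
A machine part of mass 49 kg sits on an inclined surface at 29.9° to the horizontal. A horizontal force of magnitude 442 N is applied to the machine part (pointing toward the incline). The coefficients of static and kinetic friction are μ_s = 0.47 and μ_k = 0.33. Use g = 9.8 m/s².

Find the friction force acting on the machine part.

Resolve perpendicular to the incline: N = m g cos θ + P sin θ = 49×9.8×cos 29.9° + 442×sin 29.9° = 636.6 N.
Parallel to the incline: P cos θ − m g sin θ = 383.2 − 239.4 = 143.8 N; the friction needed to balance this is 143.8 N acting down the slope.
Maximum static friction: μ_s N = 0.47 × 636.6 = 299.2 N.
Since 143.8 N is within the 299.2 N limit, the machine part stays put and friction is exactly 144 N.

f ≈ 144 N (down the incline)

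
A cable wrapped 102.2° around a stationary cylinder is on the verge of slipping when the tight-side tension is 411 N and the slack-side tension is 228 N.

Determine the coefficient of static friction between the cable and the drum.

μ ≈ 0.33

T₂/T₁ = e^{μβ} → μ = ln(T₂/T₁)/β.
β = 102.2° = 1.784 rad.
μ = ln(411/228)/1.784 = ln(1.803)/1.784 = 0.33.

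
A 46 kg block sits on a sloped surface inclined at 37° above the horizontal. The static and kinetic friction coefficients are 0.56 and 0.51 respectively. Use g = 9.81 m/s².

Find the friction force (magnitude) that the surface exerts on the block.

f ≈ 184 N (up the incline)

The normal reaction is N = m g cos θ = 360.4 N.
For equilibrium along the incline, friction must balance the weight component: f = m g sin θ = 271.6 N up the slope.
The static-friction ceiling is μ_s N = 0.56 × 360.4 = 201.8 N.
Since |271.6| > 201.8 N, static friction cannot hold it; the block slides down the incline and kinetic friction applies: f = μ_k N = 0.51 × 360.4 = 184 N.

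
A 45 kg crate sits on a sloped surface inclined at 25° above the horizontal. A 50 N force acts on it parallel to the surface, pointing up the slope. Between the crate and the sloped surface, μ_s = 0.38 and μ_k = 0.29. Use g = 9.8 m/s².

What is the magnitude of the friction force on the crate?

f ≈ 136 N (up the incline)

Perpendicular to the surface, N = m g cos θ = 45·9.8·cos 25° = 399.7 N.
Parallel to the incline, ΣF = 0 gives f = m g sin θ − P = 186.4 − 50 = 136.4 N (up-slope positive).
The static-friction ceiling is μ_s N = 0.38 × 399.7 = 151.9 N.
Since |136.4| ≤ 151.9 N, static friction is sufficient; f equals the required value, not μ_s N.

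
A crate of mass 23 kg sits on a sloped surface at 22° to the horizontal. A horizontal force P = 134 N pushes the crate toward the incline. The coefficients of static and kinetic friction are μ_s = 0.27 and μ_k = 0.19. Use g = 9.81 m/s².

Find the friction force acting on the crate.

f ≈ 39.7 N (down the incline)

Resolve perpendicular to the incline: N = m g cos θ + P sin θ = 23×9.81×cos 22° + 134×sin 22° = 259.4 N.
Along the incline, the net driving force (taking up-slope positive) is P cos θ − m g sin θ = 124.2 − 84.52 = 39.72 N, so equilibrium requires friction f = -39.72 N (down-slope).
The limit of static friction is μ_s N = 70.04 N.
Since 39.72 N is within the 70.04 N limit, the crate stays put and friction is exactly 39.7 N.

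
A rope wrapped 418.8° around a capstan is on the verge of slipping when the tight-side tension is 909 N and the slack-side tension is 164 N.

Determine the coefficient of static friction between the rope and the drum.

T₂/T₁ = e^{μβ} → μ = ln(T₂/T₁)/β.
β = 418.8° = 7.309 rad.
μ = ln(909/164)/7.309 = ln(5.543)/7.309 = 0.234.

μ ≈ 0.234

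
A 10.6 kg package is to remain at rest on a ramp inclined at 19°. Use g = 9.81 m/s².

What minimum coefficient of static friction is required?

μ_s,min ≈ 0.344

At the slip threshold m g sin θ = μ_s m g cos θ, so μ_s,min = tan θ.
μ_s,min = tan 19° = 0.344.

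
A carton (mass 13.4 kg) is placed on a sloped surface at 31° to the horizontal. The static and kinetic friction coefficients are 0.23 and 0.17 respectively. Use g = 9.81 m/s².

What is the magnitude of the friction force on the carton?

f ≈ 19.2 N (up the incline)

Normal force: N = m g cos θ = 13.4 × 9.81 × cos 31° = 112.7 N.
Along the slope the weight component is m g sin θ = 67.7 N; friction must supply exactly this, acting up-slope.
The static-friction ceiling is μ_s N = 0.23 × 112.7 = 25.92 N.
|67.7| exceeds 25.92 N, so the carton slips down-slope; friction is kinetic, f = μ_k N = 0.17×112.7 = 19.2 N.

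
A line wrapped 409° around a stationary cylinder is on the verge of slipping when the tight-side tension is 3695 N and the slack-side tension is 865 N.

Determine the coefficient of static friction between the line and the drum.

T₂/T₁ = e^{μβ} → μ = ln(T₂/T₁)/β.
β = 409° = 7.138 rad.
μ = ln(3695/865)/7.138 = ln(4.272)/7.138 = 0.203.

μ ≈ 0.203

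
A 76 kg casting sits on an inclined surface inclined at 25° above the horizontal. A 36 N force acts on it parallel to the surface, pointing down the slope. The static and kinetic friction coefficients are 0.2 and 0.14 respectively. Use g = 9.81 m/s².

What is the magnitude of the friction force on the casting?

f ≈ 94.6 N (up the incline)

Perpendicular to the surface, N = m g cos θ = 76·9.81·cos 25° = 675.7 N.
Parallel to the incline, ΣF = 0 gives f = m g sin θ + P = 315.1 + 36 = 351.1 N (up-slope positive).
The static-friction ceiling is μ_s N = 0.2 × 675.7 = 135.1 N.
Since |351.1| > 135.1 N, static friction cannot hold it; the casting slides down the incline and kinetic friction applies: f = μ_k N = 0.14 × 675.7 = 94.6 N.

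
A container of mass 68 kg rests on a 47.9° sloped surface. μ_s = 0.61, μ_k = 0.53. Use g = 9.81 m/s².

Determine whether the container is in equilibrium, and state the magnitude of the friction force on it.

f ≈ 237 N

N = m g cos θ = 447 N.
Down-slope weight component: m g sin θ = 495 N.
μ_s N = 273 N.
495 > 273 N, so it slides; kinetic friction f = μ_k N = 0.53×447 = 237 N.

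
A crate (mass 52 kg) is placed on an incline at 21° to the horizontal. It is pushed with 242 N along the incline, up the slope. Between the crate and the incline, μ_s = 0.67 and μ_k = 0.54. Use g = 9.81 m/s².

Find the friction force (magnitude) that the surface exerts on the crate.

f ≈ 59.2 N (down the incline)

The normal reaction is N = m g cos θ = 476.2 N.
For equilibrium along the incline the friction force must supply f = m g sin θ − P = 182.8 − 242 = -59.19 N (positive meaning up-slope).
Maximum static friction available: μ_s N = 0.67 × 476.2 = 319.1 N.
Since |-59.19| ≤ 319.1 N, the crate remains in static equilibrium and friction takes exactly the required value.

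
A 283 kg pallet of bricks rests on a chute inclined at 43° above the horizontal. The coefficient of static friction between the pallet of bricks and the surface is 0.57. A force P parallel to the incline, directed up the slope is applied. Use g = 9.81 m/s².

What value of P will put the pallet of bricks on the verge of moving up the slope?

P ≈ 3050 N

At impending motion up the slope, friction acts down-slope at its limit: f = μ_s N.
P is parallel to the surface, so N = m g cos θ = 2030 N.
Along the incline: P = m g sin θ + μ_s N = 1890 + 0.57×2030 = 3050 N.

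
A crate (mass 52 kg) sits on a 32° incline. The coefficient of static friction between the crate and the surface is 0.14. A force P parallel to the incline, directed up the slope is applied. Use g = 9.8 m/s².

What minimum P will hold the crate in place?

The crate tends to slide down (tan θ > μ_s), so at the point of impending slip friction acts up-slope at its limit: f = μ_s N.
P is parallel to the surface, so N = m g cos θ = 432 N.
Along the incline: P + μ_s N = m g sin θ, so P = 270 − 0.14×432 = 210 N.

P_min ≈ 210 N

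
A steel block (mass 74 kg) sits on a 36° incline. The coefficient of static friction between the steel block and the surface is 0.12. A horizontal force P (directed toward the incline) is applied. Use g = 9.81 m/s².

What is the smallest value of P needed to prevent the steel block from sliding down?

P_min ≈ 405 N

The steel block tends to slide down (tan θ > μ_s), so at the point of impending slip friction acts up-slope at its limit: f = μ_s N.
Perpendicular to the incline: N = m g cos θ + P sin θ.
Along the incline: P cos θ + μ_s N = m g sin θ, i.e. P cos θ + μ_s (m g cos θ + P sin θ) = m g sin θ.
Solving, P (cos θ + μ_s sin θ) = m g (sin θ − μ_s cos θ), so P = 726×0.4907/0.8796 = 405 N.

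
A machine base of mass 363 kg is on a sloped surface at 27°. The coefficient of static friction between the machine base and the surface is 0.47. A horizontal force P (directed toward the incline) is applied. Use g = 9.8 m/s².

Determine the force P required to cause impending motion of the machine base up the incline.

P ≈ 4580 N

At impending motion up the slope, friction acts down-slope at its limit: f = μ_s N.
Perpendicular to the incline: N = m g cos θ + P sin θ.
Along the incline: P cos θ = m g sin θ + μ_s N = m g sin θ + μ_s (m g cos θ + P sin θ).
Solving, P (cos θ − μ_s sin θ) = m g (sin θ + μ_s cos θ), so P = 363×9.8×(sin 27° + 0.47 cos 27°)/(cos 27° − 0.47 sin 27°) = 3560×0.8728/0.6776 = 4580 N.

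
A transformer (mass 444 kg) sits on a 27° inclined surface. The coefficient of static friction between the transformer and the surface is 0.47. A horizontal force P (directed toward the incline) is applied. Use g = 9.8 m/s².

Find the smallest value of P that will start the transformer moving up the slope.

P ≈ 5600 N

At impending motion up the slope, friction acts down-slope at its limit: f = μ_s N.
Perpendicular to the incline: N = m g cos θ + P sin θ.
Along the incline: P cos θ = m g sin θ + μ_s N = m g sin θ + μ_s (m g cos θ + P sin θ).
Solving, P (cos θ − μ_s sin θ) = m g (sin θ + μ_s cos θ), so P = 444×9.8×(sin 27° + 0.47 cos 27°)/(cos 27° − 0.47 sin 27°) = 4350×0.8728/0.6776 = 5600 N.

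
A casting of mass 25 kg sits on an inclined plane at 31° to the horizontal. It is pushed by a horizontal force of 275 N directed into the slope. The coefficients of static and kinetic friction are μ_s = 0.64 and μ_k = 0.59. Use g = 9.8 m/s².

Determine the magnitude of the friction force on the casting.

f ≈ 110 N (down the incline)

Resolve perpendicular to the incline: N = m g cos θ + P sin θ = 25×9.8×cos 31° + 275×sin 31° = 351.6 N.
Parallel to the incline: P cos θ − m g sin θ = 235.7 − 126.2 = 109.5 N; the friction needed to balance this is 109.5 N acting down the slope.
Maximum static friction: μ_s N = 0.64 × 351.6 = 225.1 N.
|f_req| = 109.5 ≤ 225.1 N → the casting is in equilibrium; friction equals the required value.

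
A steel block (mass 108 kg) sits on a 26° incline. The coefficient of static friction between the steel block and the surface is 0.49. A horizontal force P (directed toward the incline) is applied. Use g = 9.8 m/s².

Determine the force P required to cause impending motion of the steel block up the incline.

P ≈ 1360 N

At impending motion up the slope, friction acts down-slope at its limit: f = μ_s N.
Perpendicular to the incline: N = m g cos θ + P sin θ.
Along the incline: P cos θ = m g sin θ + μ_s N = m g sin θ + μ_s (m g cos θ + P sin θ).
Solving, P (cos θ − μ_s sin θ) = m g (sin θ + μ_s cos θ), so P = 108×9.8×(sin 26° + 0.49 cos 26°)/(cos 26° − 0.49 sin 26°) = 1060×0.8788/0.684 = 1360 N.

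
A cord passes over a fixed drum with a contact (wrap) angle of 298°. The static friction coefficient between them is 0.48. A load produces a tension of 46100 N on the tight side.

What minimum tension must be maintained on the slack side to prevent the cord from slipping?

Capstan equation at impending slip: T_tight/T_slack = e^{μβ}.
β = 298° = 5.201 rad; e^{μβ} = e^{0.48×5.201} = 12.14.
T_slack = T_tight / e^{μβ} = 46100 / 12.14 = 3800 N.

T_min ≈ 3800 N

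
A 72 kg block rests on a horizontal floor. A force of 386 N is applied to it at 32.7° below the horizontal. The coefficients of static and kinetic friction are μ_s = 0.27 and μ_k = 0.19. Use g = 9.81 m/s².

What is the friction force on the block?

f ≈ 174 N

Vertical equilibrium gives N = m g + P sin α = 914.9 N.
For equilibrium, f = P cos α = 386×cos 32.7° = 324.8 N.
The static-friction limit is μ_s N = 247 N.
324.8 > 247 N → the block slides; f = μ_k N = 0.19×914.9 = 174 N.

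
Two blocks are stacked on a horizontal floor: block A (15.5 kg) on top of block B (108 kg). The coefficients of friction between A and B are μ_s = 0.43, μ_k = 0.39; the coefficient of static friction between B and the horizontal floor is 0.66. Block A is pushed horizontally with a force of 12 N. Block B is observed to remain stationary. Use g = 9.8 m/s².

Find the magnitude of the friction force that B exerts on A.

The normal force B exerts on A is simply A's weight, N₁ = 151.9 N.
So the A–B interface can sustain at most μ_s N₁ = 65.32 N of static friction.
P = 12 N is within that limit, so A and B move together (both at rest); the A–B friction is simply f₁ = P = 12 N.
By Newton's third law B feels 12 N forward from A. With B stationary, the floor's static friction on B balances it: f₂ = 12 N (well within μ_s(m_A+m_B)g = 798.8 N).

f ≈ 12 N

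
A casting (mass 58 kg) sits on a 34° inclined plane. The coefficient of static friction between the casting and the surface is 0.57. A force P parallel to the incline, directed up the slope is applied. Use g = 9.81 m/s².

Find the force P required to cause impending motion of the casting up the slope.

At impending motion up the slope, friction acts down-slope at its limit: f = μ_s N.
P is parallel to the surface, so N = m g cos θ = 472 N.
Along the incline: P = m g sin θ + μ_s N = 318 + 0.57×472 = 587 N.

P ≈ 587 N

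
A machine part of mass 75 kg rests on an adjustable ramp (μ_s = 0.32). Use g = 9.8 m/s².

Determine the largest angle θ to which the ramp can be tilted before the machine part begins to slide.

θ_max ≈ 17.7°

At the slip threshold, m g sin θ = μ_s · m g cos θ, so tan θ = μ_s.
θ_max = arctan(0.32) = 17.7°.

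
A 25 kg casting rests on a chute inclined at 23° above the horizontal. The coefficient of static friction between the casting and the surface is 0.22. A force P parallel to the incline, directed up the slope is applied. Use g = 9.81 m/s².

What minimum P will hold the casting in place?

The casting tends to slide down (tan θ > μ_s), so at the point of impending slip friction acts up-slope at its limit: f = μ_s N.
P is parallel to the surface, so N = m g cos θ = 226 N.
Along the incline: P + μ_s N = m g sin θ, so P = 95.8 − 0.22×226 = 46.2 N.

P_min ≈ 46.2 N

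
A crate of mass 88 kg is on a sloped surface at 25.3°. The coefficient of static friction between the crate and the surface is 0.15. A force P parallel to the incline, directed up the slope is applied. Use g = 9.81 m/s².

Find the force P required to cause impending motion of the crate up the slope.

P ≈ 486 N

At impending motion up the slope, friction acts down-slope at its limit: f = μ_s N.
P is parallel to the surface, so N = m g cos θ = 780 N.
Along the incline: P = m g sin θ + μ_s N = 369 + 0.15×780 = 486 N.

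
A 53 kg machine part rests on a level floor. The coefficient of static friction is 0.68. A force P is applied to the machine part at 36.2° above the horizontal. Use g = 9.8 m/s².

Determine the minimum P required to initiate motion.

P ≈ 292 N

N = m g − P sin α (the pull lifts the machine part).
At impending slip, P cos α = μ_s N = μ_s (m g − P sin α).
Solving: P (cos α + μ_s sin α) = μ_s m g → P = 0.68×519/(cos 36.2° + 0.68 sin 36.2°) = 353/1.209 = 292 N.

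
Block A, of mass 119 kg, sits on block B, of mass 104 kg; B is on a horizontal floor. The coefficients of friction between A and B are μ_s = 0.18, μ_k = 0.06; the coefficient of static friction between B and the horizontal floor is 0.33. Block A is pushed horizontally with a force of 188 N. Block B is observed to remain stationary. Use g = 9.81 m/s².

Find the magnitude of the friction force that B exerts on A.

Between the blocks, N₁ = m_A g = 1167 N.
Maximum static friction on A from B: μ_s N₁ = 0.18×1167 = 210.1 N.
P = 188 N is within that limit, so A and B move together (both at rest); the A–B friction is simply f₁ = P = 188 N.
By Newton's third law B feels 188 N forward from A. With B stationary, the floor's static friction on B balances it: f₂ = 188 N (well within μ_s(m_A+m_B)g = 721.9 N).

f ≈ 188 N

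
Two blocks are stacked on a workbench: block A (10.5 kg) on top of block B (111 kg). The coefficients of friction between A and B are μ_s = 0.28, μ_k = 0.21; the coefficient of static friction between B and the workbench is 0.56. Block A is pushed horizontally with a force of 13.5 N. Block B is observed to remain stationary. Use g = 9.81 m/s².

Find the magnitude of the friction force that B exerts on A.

Normal force at the A–B interface: N₁ = m_A g = 103 N.
So the A–B interface can sustain at most μ_s N₁ = 28.84 N of static friction.
P = 13.5 N is within that limit, so A and B move together (both at rest); the A–B friction is simply f₁ = P = 13.5 N.
B experiences an equal 13.5 N forward from A (third law). B is in equilibrium, so the floor supplies f₂ = 13.5 N of static friction (limit μ_s(m_A+m_B)g = 667.5 N, not exceeded).

f ≈ 13.5 N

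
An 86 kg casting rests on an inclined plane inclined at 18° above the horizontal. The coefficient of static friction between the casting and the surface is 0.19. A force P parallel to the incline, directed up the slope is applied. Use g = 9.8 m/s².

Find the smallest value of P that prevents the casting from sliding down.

P_min ≈ 108 N

The casting tends to slide down (tan θ > μ_s), so at the point of impending slip friction acts up-slope at its limit: f = μ_s N.
P is parallel to the surface, so N = m g cos θ = 802 N.
Along the incline: P + μ_s N = m g sin θ, so P = 260 − 0.19×802 = 108 N.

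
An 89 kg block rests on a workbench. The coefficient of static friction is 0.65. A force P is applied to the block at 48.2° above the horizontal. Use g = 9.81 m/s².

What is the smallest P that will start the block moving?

N = m g − P sin α (the pull lifts the block).
At impending slip, P cos α = μ_s N = μ_s (m g − P sin α).
Solving: P (cos α + μ_s sin α) = μ_s m g → P = 0.65×873/(cos 48.2° + 0.65 sin 48.2°) = 568/1.151 = 493 N.

P ≈ 493 N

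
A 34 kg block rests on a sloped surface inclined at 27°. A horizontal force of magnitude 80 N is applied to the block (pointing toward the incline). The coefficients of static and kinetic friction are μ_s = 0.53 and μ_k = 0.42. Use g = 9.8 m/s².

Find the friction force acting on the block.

f ≈ 80 N (up the incline)

Normal direction: N = m g cos θ + P sin θ = 333.2 N.
Along the incline, the net driving force (taking up-slope positive) is P cos θ − m g sin θ = 71.28 − 151.3 = -79.99 N, so equilibrium requires friction f = 79.99 N (up-slope).
The limit of static friction is μ_s N = 176.6 N.
|f_req| = 79.99 ≤ 176.6 N → the block is in equilibrium; friction equals the required value.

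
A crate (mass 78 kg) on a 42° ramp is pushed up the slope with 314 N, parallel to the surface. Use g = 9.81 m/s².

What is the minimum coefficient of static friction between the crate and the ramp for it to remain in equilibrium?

N = m g cos θ = 568.6 N.
Friction must make up the shortfall along the incline: f = m g sin θ − P = 512 − 314 = 198 N.
At the threshold f = μ_s N, so μ_s,min = 198/568.6 = 0.348.

μ_s,min ≈ 0.348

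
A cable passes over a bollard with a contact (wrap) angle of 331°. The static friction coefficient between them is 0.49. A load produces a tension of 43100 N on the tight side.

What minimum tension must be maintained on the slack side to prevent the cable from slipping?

Capstan equation at impending slip: T_tight/T_slack = e^{μβ}.
β = 331° = 5.777 rad; e^{μβ} = e^{0.49×5.777} = 16.96.
T_slack = T_tight / e^{μβ} = 43100 / 16.96 = 2540 N.

T_min ≈ 2540 N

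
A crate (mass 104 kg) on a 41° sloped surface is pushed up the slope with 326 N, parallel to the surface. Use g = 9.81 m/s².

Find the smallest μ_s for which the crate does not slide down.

μ_s,min ≈ 0.446

N = m g cos θ = 770 N.
Friction must make up the shortfall along the incline: f = m g sin θ − P = 669.3 − 326 = 343.3 N.
At the threshold f = μ_s N, so μ_s,min = 343.3/770 = 0.446.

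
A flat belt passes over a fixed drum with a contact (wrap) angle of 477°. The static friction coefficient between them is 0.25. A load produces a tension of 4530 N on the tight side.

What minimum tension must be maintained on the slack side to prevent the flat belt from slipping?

T_min ≈ 565 N

Capstan equation at impending slip: T_tight/T_slack = e^{μβ}.
β = 477° = 8.325 rad; e^{μβ} = e^{0.25×8.325} = 8.015.
T_slack = T_tight / e^{μβ} = 4530 / 8.015 = 565 N.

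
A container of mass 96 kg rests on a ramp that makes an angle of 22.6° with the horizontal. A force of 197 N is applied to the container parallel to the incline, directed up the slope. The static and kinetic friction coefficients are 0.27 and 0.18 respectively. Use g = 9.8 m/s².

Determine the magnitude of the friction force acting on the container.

Perpendicular to the surface, N = m g cos θ = 96·9.8·cos 22.6° = 868.6 N.
The friction needed for equilibrium is m g sin θ − P = 361.5 − 197 = 164.5 N, measured positive up-slope.
Static friction can supply at most μ_s N = 234.5 N.
Since |164.5| ≤ 234.5 N, no slip — friction simply equals what equilibrium demands.

f ≈ 165 N (up the incline)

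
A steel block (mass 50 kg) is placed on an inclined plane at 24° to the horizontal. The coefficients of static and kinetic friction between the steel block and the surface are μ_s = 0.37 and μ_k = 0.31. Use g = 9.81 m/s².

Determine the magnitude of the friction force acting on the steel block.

Perpendicular to the surface, N = m g cos θ = 50·9.81·cos 24° = 448.1 N.
Along the slope the weight component is m g sin θ = 199.5 N; friction must supply exactly this, acting up-slope.
Maximum static friction available: μ_s N = 0.37 × 448.1 = 165.8 N.
Since |199.5| > 165.8 N, static friction cannot hold it; the steel block slides down the incline and kinetic friction applies: f = μ_k N = 0.31 × 448.1 = 139 N.

f ≈ 139 N (up the incline)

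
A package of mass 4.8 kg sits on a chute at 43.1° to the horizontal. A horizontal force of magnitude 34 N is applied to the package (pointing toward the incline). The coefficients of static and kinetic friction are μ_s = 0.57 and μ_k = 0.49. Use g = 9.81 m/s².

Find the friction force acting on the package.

The horizontal push has a component P sin θ into the surface, so N = m g cos θ + P sin θ = 34.38 + 23.23 = 57.61 N.
Along the incline, the net driving force (taking up-slope positive) is P cos θ − m g sin θ = 24.83 − 32.17 = -7.348 N, so equilibrium requires friction f = 7.348 N (up-slope).
Maximum static friction: μ_s N = 0.57 × 57.61 = 32.84 N.
|f_req| = 7.348 ≤ 32.84 N → the package is in equilibrium; friction equals the required value.

f ≈ 7.35 N (up the incline)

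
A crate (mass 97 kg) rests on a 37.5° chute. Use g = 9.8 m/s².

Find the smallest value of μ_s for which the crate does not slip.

μ_s,min ≈ 0.767

At the slip threshold m g sin θ = μ_s m g cos θ, so μ_s,min = tan θ.
μ_s,min = tan 37.5° = 0.767.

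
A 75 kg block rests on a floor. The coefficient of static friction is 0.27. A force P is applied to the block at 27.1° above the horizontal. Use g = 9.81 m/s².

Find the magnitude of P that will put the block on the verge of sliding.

P ≈ 196 N

N = m g − P sin α (the pull lifts the block).
At impending slip, P cos α = μ_s N = μ_s (m g − P sin α).
Solving: P (cos α + μ_s sin α) = μ_s m g → P = 0.27×736/(cos 27.1° + 0.27 sin 27.1°) = 199/1.013 = 196 N.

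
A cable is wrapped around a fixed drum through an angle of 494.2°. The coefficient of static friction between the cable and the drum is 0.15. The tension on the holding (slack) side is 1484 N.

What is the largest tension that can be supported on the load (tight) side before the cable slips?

T_max ≈ 5410 N

At impending slip the capstan equation gives T₂/T₁ = e^{μβ} with β in radians.
β = 494.2° × π/180 = 8.625 rad.
e^{μβ} = e^{0.15×8.625} = 3.647.
T₂ = T₁ · e^{μβ} = 1484 × 3.647 = 5410 N.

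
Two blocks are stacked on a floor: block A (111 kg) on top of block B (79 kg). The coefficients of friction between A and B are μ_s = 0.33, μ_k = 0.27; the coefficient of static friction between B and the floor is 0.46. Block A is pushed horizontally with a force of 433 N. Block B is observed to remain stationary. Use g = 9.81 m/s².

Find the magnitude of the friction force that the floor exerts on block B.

f ≈ 294 N

Normal force at the A–B interface: N₁ = m_A g = 1089 N.
So the A–B interface can sustain at most μ_s N₁ = 359.3 N of static friction.
P = 433 N exceeds that limit, so A slips over B and the interface friction becomes kinetic: f₁ = μ_k N₁ = 0.27×1089 = 294 N.
By Newton's third law B feels 294 N forward from A. With B stationary, the floor's static friction on B balances it: f₂ = 294 N (well within μ_s(m_A+m_B)g = 857.4 N).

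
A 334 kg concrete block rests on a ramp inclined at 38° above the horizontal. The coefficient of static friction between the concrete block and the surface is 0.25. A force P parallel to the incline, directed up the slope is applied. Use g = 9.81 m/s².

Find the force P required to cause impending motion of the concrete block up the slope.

At impending motion up the slope, friction acts down-slope at its limit: f = μ_s N.
P is parallel to the surface, so N = m g cos θ = 2580 N.
Along the incline: P = m g sin θ + μ_s N = 2020 + 0.25×2580 = 2660 N.

P ≈ 2660 N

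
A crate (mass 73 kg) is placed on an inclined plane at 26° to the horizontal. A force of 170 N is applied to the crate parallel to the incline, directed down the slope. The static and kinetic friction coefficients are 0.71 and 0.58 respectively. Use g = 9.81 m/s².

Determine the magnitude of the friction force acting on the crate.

f ≈ 373 N (up the incline)

The normal reaction is N = m g cos θ = 643.7 N.
For equilibrium along the incline the friction force must supply f = m g sin θ + P = 313.9 + 170 = 483.9 N (positive meaning up-slope).
Static friction can supply at most μ_s N = 457 N.
|483.9| exceeds 457 N, so the crate slips down-slope; friction is kinetic, f = μ_k N = 0.58×643.7 = 373 N.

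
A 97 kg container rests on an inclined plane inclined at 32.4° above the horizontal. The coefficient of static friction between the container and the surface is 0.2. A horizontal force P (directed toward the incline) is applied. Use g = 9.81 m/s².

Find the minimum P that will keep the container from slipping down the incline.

The container tends to slide down (tan θ > μ_s), so at the point of impending slip friction acts up-slope at its limit: f = μ_s N.
Perpendicular to the incline: N = m g cos θ + P sin θ.
Along the incline: P cos θ + μ_s N = m g sin θ, i.e. P cos θ + μ_s (m g cos θ + P sin θ) = m g sin θ.
Solving, P (cos θ + μ_s sin θ) = m g (sin θ − μ_s cos θ), so P = 952×0.367/0.9515 = 367 N.

P_min ≈ 367 N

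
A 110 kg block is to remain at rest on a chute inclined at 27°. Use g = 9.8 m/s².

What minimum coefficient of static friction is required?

At the slip threshold m g sin θ = μ_s m g cos θ, so μ_s,min = tan θ.
μ_s,min = tan 27° = 0.51.

μ_s,min ≈ 0.51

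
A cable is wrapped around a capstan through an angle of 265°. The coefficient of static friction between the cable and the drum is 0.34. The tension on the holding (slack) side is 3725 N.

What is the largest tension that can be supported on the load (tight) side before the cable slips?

At impending slip the capstan equation gives T₂/T₁ = e^{μβ} with β in radians.
β = 265° × π/180 = 4.625 rad.
e^{μβ} = e^{0.34×4.625} = 4.819.
T₂ = T₁ · e^{μβ} = 3725 × 4.819 = 18000 N.

T_max ≈ 18000 N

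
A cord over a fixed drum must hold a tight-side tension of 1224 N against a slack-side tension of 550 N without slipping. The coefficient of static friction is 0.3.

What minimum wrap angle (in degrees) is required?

β_min ≈ 153°

T₂/T₁ = e^{μβ} → β = ln(T₂/T₁)/μ.
β = ln(1224/550)/0.3 = 0.8/0.3 = 2.667 rad.
In degrees: β = 2.667 × 180/π = 153°.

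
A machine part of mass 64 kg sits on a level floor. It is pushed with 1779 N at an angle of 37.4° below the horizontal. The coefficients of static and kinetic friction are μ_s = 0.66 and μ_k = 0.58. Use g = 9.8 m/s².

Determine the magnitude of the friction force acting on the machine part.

Vertical equilibrium gives N = m g + P sin α = 1708 N.
Horizontally, friction must balance P cos α = 1413 N.
The static-friction limit is μ_s N = 1127 N.
1413 > 1127 N → the machine part slides; f = μ_k N = 0.58×1708 = 990 N.

f ≈ 990 N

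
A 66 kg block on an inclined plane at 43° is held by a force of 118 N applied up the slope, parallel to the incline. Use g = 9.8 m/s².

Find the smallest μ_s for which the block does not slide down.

μ_s,min ≈ 0.683

N = m g cos θ = 473 N.
Friction must make up the shortfall along the incline: f = m g sin θ − P = 441.1 − 118 = 323.1 N.
At the threshold f = μ_s N, so μ_s,min = 323.1/473 = 0.683.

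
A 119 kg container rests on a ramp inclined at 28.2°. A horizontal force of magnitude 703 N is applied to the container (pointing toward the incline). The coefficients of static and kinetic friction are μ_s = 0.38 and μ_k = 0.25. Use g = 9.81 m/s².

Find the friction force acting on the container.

f ≈ 67.9 N (down the incline)

Normal direction: N = m g cos θ + P sin θ = 1361 N.
Parallel to the incline: P cos θ − m g sin θ = 619.6 − 551.7 = 67.91 N; the friction needed to balance this is 67.91 N acting down the slope.
Maximum static friction: μ_s N = 0.38 × 1361 = 517.2 N.
Since 67.91 N is within the 517.2 N limit, the container stays put and friction is exactly 67.9 N.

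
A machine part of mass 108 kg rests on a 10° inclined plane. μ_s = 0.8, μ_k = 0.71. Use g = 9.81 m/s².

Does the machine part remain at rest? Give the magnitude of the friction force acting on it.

N = m g cos θ = 1040 N.
Down-slope weight component: m g sin θ = 184 N.
μ_s N = 835 N.
184 ≤ 835 N, so it stays put; friction = 184 N.

f ≈ 184 N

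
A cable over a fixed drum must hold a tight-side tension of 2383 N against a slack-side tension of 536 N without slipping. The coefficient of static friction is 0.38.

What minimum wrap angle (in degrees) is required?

β_min ≈ 225°

T₂/T₁ = e^{μβ} → β = ln(T₂/T₁)/μ.
β = ln(2383/536)/0.38 = 1.492/0.38 = 3.926 rad.
In degrees: β = 3.926 × 180/π = 225°.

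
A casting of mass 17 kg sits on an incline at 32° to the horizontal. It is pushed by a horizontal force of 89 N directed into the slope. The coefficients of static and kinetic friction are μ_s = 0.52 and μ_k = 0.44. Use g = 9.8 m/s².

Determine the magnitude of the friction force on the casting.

f ≈ 12.8 N (up the incline)

The horizontal push has a component P sin θ into the surface, so N = m g cos θ + P sin θ = 141.3 + 47.16 = 188.4 N.
Along the incline, the net driving force (taking up-slope positive) is P cos θ − m g sin θ = 75.48 − 88.28 = -12.81 N, so equilibrium requires friction f = 12.81 N (up-slope).
The limit of static friction is μ_s N = 97.99 N.
Since 12.81 N is within the 97.99 N limit, the casting stays put and friction is exactly 12.8 N.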